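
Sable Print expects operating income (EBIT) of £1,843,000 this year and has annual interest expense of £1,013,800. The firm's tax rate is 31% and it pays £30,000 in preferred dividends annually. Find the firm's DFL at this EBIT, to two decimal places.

2.35

Interest = £1,013,800.00.
Preferred dividends grossed up pre-tax: £30,000 / (1 − 0.31) = £43,478.26.
DFL = EBIT ÷ [EBIT − I − D_p/(1−t)] = £1,843,000 ÷ [£1,843,000 − £1,013,800.00 − £43,478.26] = £1,843,000 ÷ £785,721.74 = 2.3456.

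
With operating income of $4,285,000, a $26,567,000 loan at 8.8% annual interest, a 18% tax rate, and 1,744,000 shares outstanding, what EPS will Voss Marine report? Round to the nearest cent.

Interest = $2,337,896.00, so EBT = $4,285,000 − $2,337,896.00 = $1,947,104.00.
After tax at 18%: net income = $1,947,104.00 × 0.82 = $1,596,625.28.
EPS = $1,596,625.28 ÷ 1,744,000 = $0.92.

$0.92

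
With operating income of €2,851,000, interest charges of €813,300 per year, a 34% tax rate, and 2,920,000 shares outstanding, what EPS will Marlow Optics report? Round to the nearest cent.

Pre-tax income = €2,851,000 − €813,300.00 = €2,037,700.00.
After tax at 34%: net income = €2,037,700.00 × 0.66 = €1,344,882.00.
Per share: €1,344,882.00 / 2,920,000 shares = €0.46.

€0.46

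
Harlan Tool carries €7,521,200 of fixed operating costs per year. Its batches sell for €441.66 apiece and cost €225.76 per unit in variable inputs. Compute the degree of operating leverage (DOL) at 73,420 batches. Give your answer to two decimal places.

Contribution at this volume is 73,420 × €215.90 = €15,851,378.00.
Operating income = contribution − fixed costs = €15,851,378.00 − €7,521,200 = €8,330,178.00.
Degree of operating leverage = €15,851,378.00 / €8,330,178.00 = 1.9029.

1.90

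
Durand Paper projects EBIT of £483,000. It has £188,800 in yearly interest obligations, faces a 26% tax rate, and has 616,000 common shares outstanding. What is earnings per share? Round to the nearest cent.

Interest = £188,800.00, so EBT = £483,000 − £188,800.00 = £294,200.00.
After tax at 26%: net income = £294,200.00 × 0.74 = £217,708.00.
EPS = £217,708.00 ÷ 616,000 = £0.35.

£0.35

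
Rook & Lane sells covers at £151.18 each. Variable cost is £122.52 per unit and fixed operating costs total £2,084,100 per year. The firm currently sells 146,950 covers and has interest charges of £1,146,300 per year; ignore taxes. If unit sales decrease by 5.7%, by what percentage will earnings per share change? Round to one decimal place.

At 146,950 units, contribution = 146,950 × £28.66 = £4,211,587.00.
EBIT = £4,211,587.00 − £2,084,100 = £2,127,487.00.
Interest = £1,146,300.00, so EBIT − I = £981,187.00.
DCL = total CM / (EBIT − I) = £4,211,587.00 / £981,187.00 = 4.2923.
%ΔEPS = DCL × %ΔSales = 4.2923 × -5.7% = -24.5%.

-24.5%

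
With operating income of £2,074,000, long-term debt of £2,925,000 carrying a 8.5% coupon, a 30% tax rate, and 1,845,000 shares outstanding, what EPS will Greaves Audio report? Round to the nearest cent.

Interest = £248,625.00, so EBT = £2,074,000 − £248,625.00 = £1,825,375.00.
Net income = £1,825,375.00 × (1 − 0.30) = £1,277,762.50.
Per share: £1,277,762.50 / 1,845,000 shares = £0.69.

£0.69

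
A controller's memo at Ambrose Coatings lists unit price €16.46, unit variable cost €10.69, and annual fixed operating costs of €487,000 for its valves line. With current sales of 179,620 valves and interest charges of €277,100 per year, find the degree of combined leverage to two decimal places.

3.81

Contribution at this volume is 179,620 × €5.77 = €1,036,407.40.
EBIT = €1,036,407.40 − €487,000 = €549,407.40. Interest = €277,100.00, so EBIT − I = €272,307.40.
DCL = contribution ÷ (EBIT − I) = €1,036,407.40 ÷ €272,307.40 = 3.8060.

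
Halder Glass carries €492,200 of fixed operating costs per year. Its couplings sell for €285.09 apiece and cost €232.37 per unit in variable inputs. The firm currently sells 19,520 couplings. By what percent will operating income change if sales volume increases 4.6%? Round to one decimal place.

+8.8%

Contribution at this volume is 19,520 × €52.72 = €1,029,094.40.
EBIT = €1,029,094.40 − €492,200 = €536,894.40.
Degree of operating leverage = €1,029,094.40 / €536,894.40 = 1.9168.
%ΔEBIT = DOL × %ΔSales = 1.9168 × +4.6% = +8.8%.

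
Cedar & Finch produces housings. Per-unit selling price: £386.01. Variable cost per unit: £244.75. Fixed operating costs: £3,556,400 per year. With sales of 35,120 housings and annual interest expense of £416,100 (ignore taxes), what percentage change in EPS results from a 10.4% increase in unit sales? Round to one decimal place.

Contribution at this volume is 35,120 × £141.26 = £4,961,051.20.
EBIT = £4,961,051.20 − £3,556,400 = £1,404,651.20.
After interest of £416,100.00, pre-tax earnings = £988,551.20.
DCL = total CM / (EBIT − I) = £4,961,051.20 / £988,551.20 = 5.0185.
EPS therefore changes by 5.0185 × (+10.4%) = +52.2%.

+52.2%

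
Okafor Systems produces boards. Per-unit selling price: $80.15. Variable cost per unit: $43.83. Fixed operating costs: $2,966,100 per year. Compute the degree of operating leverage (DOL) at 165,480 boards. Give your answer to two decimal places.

At 165,480 units, contribution = 165,480 × $36.32 = $6,010,233.60.
Subtracting fixed costs: EBIT = $6,010,233.60 − $2,966,100 = $3,044,133.60.
Degree of operating leverage = $6,010,233.60 / $3,044,133.60 = 1.9744.

1.97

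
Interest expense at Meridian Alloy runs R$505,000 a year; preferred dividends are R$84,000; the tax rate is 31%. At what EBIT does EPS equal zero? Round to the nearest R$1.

Grossing the preferred dividend up to pre-tax terms: R$84,000 / (1 − 0.31) = R$121,739.13.
Financial break-even EBIT = interest + D_p ÷ (1 − t) = R$505,000 + R$121,739.13 = R$626,739.13.

R$626,739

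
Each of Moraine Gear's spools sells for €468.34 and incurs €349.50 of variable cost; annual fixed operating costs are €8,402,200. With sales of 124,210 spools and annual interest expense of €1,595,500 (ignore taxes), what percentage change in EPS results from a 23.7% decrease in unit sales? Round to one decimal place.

-73.4%

Total contribution margin = 124,210 × €118.84 = €14,761,116.40.
Operating income = contribution − fixed costs = €14,761,116.40 − €8,402,200 = €6,358,916.40.
After interest of €1,595,500.00, pre-tax earnings = €4,763,416.40.
DCL = total CM / (EBIT − I) = €14,761,116.40 / €4,763,416.40 = 3.0989.
%ΔEPS = DCL × %ΔSales = 3.0989 × -23.7% = -73.4%.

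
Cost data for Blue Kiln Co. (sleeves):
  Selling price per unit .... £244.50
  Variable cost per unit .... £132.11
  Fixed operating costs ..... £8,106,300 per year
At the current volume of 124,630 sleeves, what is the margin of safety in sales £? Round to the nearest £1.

Each unit contributes £244.50 − £132.11 = £112.39. Break-even units = £8,106,300 ÷ £112.39 = 72,126.52; break-even revenue = 72,126.52 × £244.50 = £17,634,935.05.
Actual sales revenue = 124,630 × £244.50 = £30,472,035.00.
Margin of safety = £30,472,035.00 − £17,634,935.05 = £12,837,100.

£12,837,100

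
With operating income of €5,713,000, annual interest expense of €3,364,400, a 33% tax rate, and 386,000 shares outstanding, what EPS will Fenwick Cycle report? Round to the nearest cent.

€4.08

Pre-tax income = €5,713,000 − €3,364,400.00 = €2,348,600.00.
Net income = €2,348,600.00 × (1 − 0.33) = €1,573,562.00.
EPS = €1,573,562.00 ÷ 386,000 = €4.08.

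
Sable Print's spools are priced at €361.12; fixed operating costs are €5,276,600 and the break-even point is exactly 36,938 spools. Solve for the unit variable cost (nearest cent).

€218.27

At break-even, FC = Q × (P − VC), so P − VC = €5,276,600 ÷ 36,938 = €142.8502.
Hence VC = price − CM = €361.12 − €142.8502 = €218.27.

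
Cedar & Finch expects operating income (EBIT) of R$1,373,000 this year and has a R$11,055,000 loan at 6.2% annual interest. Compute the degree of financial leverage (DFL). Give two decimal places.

2.00

Interest = R$685,410.00.
Degree of financial leverage = EBIT / (EBIT − interest) = R$1,373,000 / R$687,590.00 = 1.9968.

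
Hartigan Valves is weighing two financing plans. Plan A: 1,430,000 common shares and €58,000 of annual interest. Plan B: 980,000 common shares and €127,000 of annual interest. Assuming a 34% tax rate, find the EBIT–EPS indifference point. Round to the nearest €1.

At indifference, (EBIT − 58,000)(1 − t)/1,430,000 = (EBIT − 127,000)(1 − t)/980,000.
Cancelling (1 − t) and cross-multiplying: 980,000·(EBIT − 58,000) = 1,430,000·(EBIT − 127,000).
EBIT × (1,430,000 − 980,000) = 127,000 × 1,430,000 − 58,000 × 980,000 = 124,770,000,000, so EBIT = 124,770,000,000 ÷ 450,000 = 277,266.67.

€277,267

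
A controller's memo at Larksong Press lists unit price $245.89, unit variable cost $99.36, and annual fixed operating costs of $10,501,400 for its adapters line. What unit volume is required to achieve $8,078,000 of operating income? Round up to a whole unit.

126,796 adapters

Contribution margin per unit = $245.89 − $99.36 = $146.53.
Need Q such that Q × $146.53 − $10,501,400 = $8,078,000, i.e. Q = $18,579,400 / $146.53 = 126,795.88 → 126,796.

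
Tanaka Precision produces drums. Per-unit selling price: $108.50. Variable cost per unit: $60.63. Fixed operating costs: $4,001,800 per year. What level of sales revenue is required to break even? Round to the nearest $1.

CM per unit = $108.50 − $60.63 = $47.87; CM ratio = $47.87 / $108.50 = 0.4412.
Break-even sales = FC ÷ CM ratio = $4,001,800 × $108.50 / $47.87 = $9,070,301.

$9,070,301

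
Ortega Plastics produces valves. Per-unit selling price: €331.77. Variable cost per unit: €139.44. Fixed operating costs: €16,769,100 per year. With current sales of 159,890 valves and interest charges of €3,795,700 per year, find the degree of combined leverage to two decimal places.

Total contribution margin = 159,890 × €192.33 = €30,751,643.70.
EBIT = €30,751,643.70 − €16,769,100 = €13,982,543.70. Interest = €3,795,700.00.
DOL = €30,751,643.70 ÷ €13,982,543.70 = 2.1993; DFL = €13,982,543.70 ÷ €10,186,843.70 = 1.3726.
DCL = DOL × DFL = 2.1993 × 1.3726 = 3.0188.

3.02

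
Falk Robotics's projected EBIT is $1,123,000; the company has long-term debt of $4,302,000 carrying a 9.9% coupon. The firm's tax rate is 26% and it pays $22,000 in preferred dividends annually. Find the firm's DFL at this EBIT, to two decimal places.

Interest = $425,898.00.
Preferred dividends grossed up pre-tax: $22,000 / (1 − 0.26) = $29,729.73.
DFL = EBIT ÷ [EBIT − I − D_p/(1−t)] = $1,123,000 ÷ [$1,123,000 − $425,898.00 − $29,729.73] = $1,123,000 ÷ $667,372.27 = 1.6827.

1.68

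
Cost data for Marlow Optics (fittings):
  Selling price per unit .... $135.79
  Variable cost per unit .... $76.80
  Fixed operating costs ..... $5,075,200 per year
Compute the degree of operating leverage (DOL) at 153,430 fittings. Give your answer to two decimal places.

Total contribution margin = 153,430 × $58.99 = $9,050,835.70.
Subtracting fixed costs: EBIT = $9,050,835.70 − $5,075,200 = $3,975,635.70.
Degree of operating leverage = $9,050,835.70 / $3,975,635.70 = 2.2766.

2.28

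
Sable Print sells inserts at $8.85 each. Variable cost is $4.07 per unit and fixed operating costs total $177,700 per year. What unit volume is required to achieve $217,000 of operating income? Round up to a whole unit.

Contribution margin per unit = $8.85 − $4.07 = $4.78.
Required volume = (fixed costs + target profit) ÷ CM = ($177,700 + $217,000) ÷ $4.78 = 82,573.22, so 82,574 inserts.

82,574 inserts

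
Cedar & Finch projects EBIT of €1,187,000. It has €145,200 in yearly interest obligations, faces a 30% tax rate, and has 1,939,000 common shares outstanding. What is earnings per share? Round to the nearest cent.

€0.38

Pre-tax income = €1,187,000 − €145,200.00 = €1,041,800.00.
Net income = €1,041,800.00 × (1 − 0.30) = €729,260.00.
EPS = €729,260.00 ÷ 1,939,000 = €0.38.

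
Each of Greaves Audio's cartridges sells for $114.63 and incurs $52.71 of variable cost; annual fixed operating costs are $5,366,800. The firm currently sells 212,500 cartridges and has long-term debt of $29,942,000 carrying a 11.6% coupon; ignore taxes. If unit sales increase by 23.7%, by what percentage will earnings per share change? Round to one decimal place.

Contribution at this volume is 212,500 × $61.92 = $13,158,000.00.
Subtracting fixed costs: EBIT = $13,158,000.00 − $5,366,800 = $7,791,200.00.
Interest = $3,473,272.00, so EBIT − I = $4,317,928.00.
Degree of combined leverage = contribution ÷ (EBIT − I) = $13,158,000.00 ÷ $4,317,928.00 = 3.0473.
%ΔEPS = DCL × %ΔSales = 3.0473 × +23.7% = +72.2%.

+72.2%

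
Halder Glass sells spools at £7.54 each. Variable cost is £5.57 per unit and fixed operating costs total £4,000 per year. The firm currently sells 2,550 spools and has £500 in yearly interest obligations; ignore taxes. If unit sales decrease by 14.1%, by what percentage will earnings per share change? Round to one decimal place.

-135.3%

Contribution at this volume is 2,550 × £1.97 = £5,023.50.
Operating income = contribution − fixed costs = £5,023.50 − £4,000 = £1,023.50.
After interest of £500.00, pre-tax earnings = £523.50.
DCL = total CM / (EBIT − I) = £5,023.50 / £523.50 = 9.5960.
EPS therefore changes by 9.5960 × (-14.1%) = -135.3%.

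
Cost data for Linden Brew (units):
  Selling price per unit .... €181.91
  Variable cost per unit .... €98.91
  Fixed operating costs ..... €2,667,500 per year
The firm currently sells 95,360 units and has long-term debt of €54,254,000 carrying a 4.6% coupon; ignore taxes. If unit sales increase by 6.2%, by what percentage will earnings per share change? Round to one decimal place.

+17.8%

Total contribution margin = 95,360 × €83.00 = €7,914,880.00.
Subtracting fixed costs: EBIT = €7,914,880.00 − €2,667,500 = €5,247,380.00.
Interest = €2,495,684.00, so EBIT − I = €2,751,696.00.
DCL = total CM / (EBIT − I) = €7,914,880.00 / €2,751,696.00 = 2.8764.
EPS therefore changes by 2.8764 × (+6.2%) = +17.8%.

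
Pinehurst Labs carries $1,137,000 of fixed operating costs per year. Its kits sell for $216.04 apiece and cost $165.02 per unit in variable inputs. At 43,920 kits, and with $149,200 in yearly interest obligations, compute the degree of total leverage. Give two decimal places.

Contribution at this volume is 43,920 × $51.02 = $2,240,798.40.
EBIT = $2,240,798.40 − $1,137,000 = $1,103,798.40. Interest = $149,200.00, so EBIT − I = $954,598.40.
Degree of total leverage = total CM / (EBIT − interest) = $2,240,798.40 / $954,598.40 = 2.3474.

2.35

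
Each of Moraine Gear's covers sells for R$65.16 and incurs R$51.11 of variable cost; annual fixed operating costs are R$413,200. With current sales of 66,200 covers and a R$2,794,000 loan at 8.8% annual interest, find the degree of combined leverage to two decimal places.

Contribution at this volume is 66,200 × R$14.05 = R$930,110.00.
Subtracting fixed costs: EBIT = R$930,110.00 − R$413,200 = R$516,910.00. Interest = R$245,872.00.
DOL = R$930,110.00 ÷ R$516,910.00 = 1.7994; DFL = R$516,910.00 ÷ R$271,038.00 = 1.9071.
DCL = DOL × DFL = 1.7994 × 1.9071 = 3.4316.

3.43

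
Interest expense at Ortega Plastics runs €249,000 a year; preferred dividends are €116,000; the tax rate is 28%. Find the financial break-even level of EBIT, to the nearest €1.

€410,111

Grossing the preferred dividend up to pre-tax terms: €116,000 / (1 − 0.28) = €161,111.11.
Financial break-even EBIT = interest + D_p ÷ (1 − t) = €249,000 + €161,111.11 = €410,111.11.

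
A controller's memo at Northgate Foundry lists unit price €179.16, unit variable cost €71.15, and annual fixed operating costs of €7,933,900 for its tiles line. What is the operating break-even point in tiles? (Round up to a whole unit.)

73,456 tiles

Unit CM = price − variable cost = €179.16 − €71.15 = €108.01.
Break-even Q = €7,933,900 / €108.01 = 73,455.24 → 73,456 tiles.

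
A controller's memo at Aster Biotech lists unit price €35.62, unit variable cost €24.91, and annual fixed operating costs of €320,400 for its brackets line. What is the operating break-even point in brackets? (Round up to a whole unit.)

Unit CM = price − variable cost = €35.62 − €24.91 = €10.71.
Break-even volume = fixed costs ÷ CM per unit = €320,400 ÷ €10.71 = 29,915.97, so 29,916 brackets.

29,916 brackets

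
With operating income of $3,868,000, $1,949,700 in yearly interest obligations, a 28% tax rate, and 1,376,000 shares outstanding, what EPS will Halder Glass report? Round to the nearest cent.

$1.00

Interest = $1,949,700.00, so EBT = $3,868,000 − $1,949,700.00 = $1,918,300.00.
Net income = $1,918,300.00 × (1 − 0.28) = $1,381,176.00.
Per share: $1,381,176.00 / 1,376,000 shares = $1.00.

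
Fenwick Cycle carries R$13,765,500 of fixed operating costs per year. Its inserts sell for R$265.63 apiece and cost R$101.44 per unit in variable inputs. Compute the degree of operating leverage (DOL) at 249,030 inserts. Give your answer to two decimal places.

1.51

Contribution at this volume is 249,030 × R$164.19 = R$40,888,235.70.
Operating income = contribution − fixed costs = R$40,888,235.70 − R$13,765,500 = R$27,122,735.70.
Degree of operating leverage = R$40,888,235.70 / R$27,122,735.70 = 1.5075.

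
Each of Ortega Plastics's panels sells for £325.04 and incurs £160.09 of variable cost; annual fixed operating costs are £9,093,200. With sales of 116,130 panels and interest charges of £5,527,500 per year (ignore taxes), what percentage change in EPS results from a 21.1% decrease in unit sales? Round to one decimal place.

Total contribution margin = 116,130 × £164.95 = £19,155,643.50.
Subtracting fixed costs: EBIT = £19,155,643.50 − £9,093,200 = £10,062,443.50.
Interest = £5,527,500.00, so EBIT − I = £4,534,943.50.
Degree of combined leverage = contribution ÷ (EBIT − I) = £19,155,643.50 ÷ £4,534,943.50 = 4.2240.
EPS therefore changes by 4.2240 × (-21.1%) = -89.1%.

-89.1%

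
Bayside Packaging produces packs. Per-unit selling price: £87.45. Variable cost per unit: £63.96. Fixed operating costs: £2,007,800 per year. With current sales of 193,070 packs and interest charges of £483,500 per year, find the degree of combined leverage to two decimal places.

Total contribution margin = 193,070 × £23.49 = £4,535,214.30.
Operating income = contribution − fixed costs = £4,535,214.30 − £2,007,800 = £2,527,414.30. Interest = £483,500.00.
DOL = £4,535,214.30 ÷ £2,527,414.30 = 1.7944; DFL = £2,527,414.30 ÷ £2,043,914.30 = 1.2366.
DCL = DOL × DFL = 1.7944 × 1.2366 = 2.2190.

2.22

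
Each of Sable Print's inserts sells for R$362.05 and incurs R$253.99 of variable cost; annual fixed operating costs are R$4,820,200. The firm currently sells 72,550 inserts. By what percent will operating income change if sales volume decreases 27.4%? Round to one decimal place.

Total contribution margin = 72,550 × R$108.06 = R$7,839,753.00.
Subtracting fixed costs: EBIT = R$7,839,753.00 − R$4,820,200 = R$3,019,553.00.
DOL = contribution ÷ EBIT = R$7,839,753.00 ÷ R$3,019,553.00 = 2.5963.
%ΔEBIT = DOL × %ΔSales = 2.5963 × -27.4% = -71.1%.

-71.1%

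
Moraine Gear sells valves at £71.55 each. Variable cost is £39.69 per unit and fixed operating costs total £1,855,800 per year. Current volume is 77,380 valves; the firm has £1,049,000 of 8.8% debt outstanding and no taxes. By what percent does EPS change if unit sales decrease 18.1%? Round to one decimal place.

At 77,380 units, contribution = 77,380 × £31.86 = £2,465,326.80.
Operating income = contribution − fixed costs = £2,465,326.80 − £1,855,800 = £609,526.80.
Interest = £92,312.00, so EBIT − I = £517,214.80.
DCL = total CM / (EBIT − I) = £2,465,326.80 / £517,214.80 = 4.7665.
%ΔEPS = DCL × %ΔSales = 4.7665 × -18.1% = -86.3%.

-86.3%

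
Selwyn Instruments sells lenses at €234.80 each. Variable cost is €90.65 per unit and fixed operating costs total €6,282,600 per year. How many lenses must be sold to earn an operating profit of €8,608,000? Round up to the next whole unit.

103,300 lenses

Contribution margin per unit = €234.80 − €90.65 = €144.15.
Required volume = (fixed costs + target profit) ÷ CM = (€6,282,600 + €8,608,000) ÷ €144.15 = 103,299.34, so 103,300 lenses.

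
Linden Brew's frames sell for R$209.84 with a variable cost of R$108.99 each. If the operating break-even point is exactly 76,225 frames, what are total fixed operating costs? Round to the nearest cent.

R$7,687,291.25

Each unit contributes R$209.84 − R$108.99 = R$100.85.
Since BE = FC / CM, FC = 76,225 × R$100.85 = R$7,687,291.25.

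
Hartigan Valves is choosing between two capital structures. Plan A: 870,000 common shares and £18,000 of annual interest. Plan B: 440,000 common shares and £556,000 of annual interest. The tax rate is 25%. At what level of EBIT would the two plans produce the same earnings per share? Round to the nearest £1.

£1,106,512

At indifference, (EBIT − 18,000)(1 − t)/870,000 = (EBIT − 556,000)(1 − t)/440,000.
Cancelling (1 − t) and cross-multiplying: 440,000·(EBIT − 18,000) = 870,000·(EBIT − 556,000).
EBIT × (870,000 − 440,000) = 556,000 × 870,000 − 18,000 × 440,000 = 475,800,000,000, so EBIT = 475,800,000,000 ÷ 430,000 = 1,106,511.63.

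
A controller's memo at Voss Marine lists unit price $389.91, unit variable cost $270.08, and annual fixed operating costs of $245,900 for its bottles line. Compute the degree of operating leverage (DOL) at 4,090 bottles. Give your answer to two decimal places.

2.01

Contribution at this volume is 4,090 × $119.83 = $490,104.70.
Operating income = contribution − fixed costs = $490,104.70 − $245,900 = $244,204.70.
Degree of operating leverage = $490,104.70 / $244,204.70 = 2.0069.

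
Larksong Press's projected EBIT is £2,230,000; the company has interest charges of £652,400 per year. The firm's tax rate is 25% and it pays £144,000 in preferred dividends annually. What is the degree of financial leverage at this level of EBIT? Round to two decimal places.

1.61

Interest = £652,400.00.
Pre-tax preferred-dividend burden = £144,000 ÷ (1 − 0.25) = £192,000.00.
DFL = EBIT ÷ [EBIT − I − D_p/(1−t)] = £2,230,000 ÷ [£2,230,000 − £652,400.00 − £192,000.00] = £2,230,000 ÷ £1,385,600.00 = 1.6094.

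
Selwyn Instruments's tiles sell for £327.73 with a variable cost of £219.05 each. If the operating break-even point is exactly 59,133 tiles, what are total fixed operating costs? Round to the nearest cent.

Unit CM = price − variable cost = £327.73 − £219.05 = £108.68.
Fixed costs = break-even units × CM = 59,133 × £108.68 = £6,426,574.44.

£6,426,574.44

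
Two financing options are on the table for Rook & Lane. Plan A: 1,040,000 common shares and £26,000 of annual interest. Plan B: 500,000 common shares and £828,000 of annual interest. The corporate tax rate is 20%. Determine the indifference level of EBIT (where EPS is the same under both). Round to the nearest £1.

Set EPS_A = EPS_B: (EBIT − £26,000)(1 − 0.20) ÷ 1,040,000 = (EBIT − £828,000)(1 − 0.20) ÷ 500,000.
Cancelling (1 − t) and cross-multiplying: 500,000·(EBIT − 26,000) = 1,040,000·(EBIT − 828,000).
Solving, EBIT = (828,000·1,040,000 − 26,000·500,000) / (1,040,000 − 500,000) = 848,120,000,000 / 540,000 = 1,570,592.59.

£1,570,593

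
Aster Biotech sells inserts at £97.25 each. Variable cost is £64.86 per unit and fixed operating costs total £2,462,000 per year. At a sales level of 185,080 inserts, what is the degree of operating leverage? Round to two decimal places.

1.70

At 185,080 units, contribution = 185,080 × £32.39 = £5,994,741.20.
Subtracting fixed costs: EBIT = £5,994,741.20 − £2,462,000 = £3,532,741.20.
Degree of operating leverage = £5,994,741.20 / £3,532,741.20 = 1.6969.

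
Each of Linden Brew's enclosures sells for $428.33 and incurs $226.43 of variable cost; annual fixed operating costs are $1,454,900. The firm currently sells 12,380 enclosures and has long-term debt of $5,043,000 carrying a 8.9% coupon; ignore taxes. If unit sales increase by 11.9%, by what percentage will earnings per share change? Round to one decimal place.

Contribution at this volume is 12,380 × $201.90 = $2,499,522.00.
Subtracting fixed costs: EBIT = $2,499,522.00 − $1,454,900 = $1,044,622.00.
Interest = $448,827.00, so EBIT − I = $595,795.00.
DCL = total CM / (EBIT − I) = $2,499,522.00 / $595,795.00 = 4.1953.
EPS therefore changes by 4.1953 × (+11.9%) = +49.9%.

+49.9%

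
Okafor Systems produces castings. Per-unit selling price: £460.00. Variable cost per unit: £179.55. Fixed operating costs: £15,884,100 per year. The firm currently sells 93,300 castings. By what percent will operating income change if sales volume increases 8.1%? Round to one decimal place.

Total contribution margin = 93,300 × £280.45 = £26,165,985.00.
Subtracting fixed costs: EBIT = £26,165,985.00 − £15,884,100 = £10,281,885.00.
Degree of operating leverage = £26,165,985.00 / £10,281,885.00 = 2.5449.
So EBIT moves 2.5449 × (+8.1%) = +20.6%.

+20.6%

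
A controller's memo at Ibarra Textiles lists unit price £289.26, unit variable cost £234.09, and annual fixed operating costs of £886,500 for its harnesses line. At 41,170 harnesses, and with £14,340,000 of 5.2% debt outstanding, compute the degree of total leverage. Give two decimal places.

3.55

Total contribution margin = 41,170 × £55.17 = £2,271,348.90.
Subtracting fixed costs: EBIT = £2,271,348.90 − £886,500 = £1,384,848.90. Interest = £745,680.00, so EBIT − I = £639,168.90.
Degree of total leverage = total CM / (EBIT − interest) = £2,271,348.90 / £639,168.90 = 3.5536.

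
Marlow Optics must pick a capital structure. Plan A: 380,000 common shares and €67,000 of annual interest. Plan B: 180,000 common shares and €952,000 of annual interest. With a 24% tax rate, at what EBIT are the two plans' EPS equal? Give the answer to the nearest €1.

€1,748,500

At indifference, (EBIT − 67,000)(1 − t)/380,000 = (EBIT − 952,000)(1 − t)/180,000.
Cancelling (1 − t) and cross-multiplying: 180,000·(EBIT − 67,000) = 380,000·(EBIT − 952,000).
EBIT × (380,000 − 180,000) = 952,000 × 380,000 − 67,000 × 180,000 = 349,700,000,000, so EBIT = 349,700,000,000 ÷ 200,000 = 1,748,500.00.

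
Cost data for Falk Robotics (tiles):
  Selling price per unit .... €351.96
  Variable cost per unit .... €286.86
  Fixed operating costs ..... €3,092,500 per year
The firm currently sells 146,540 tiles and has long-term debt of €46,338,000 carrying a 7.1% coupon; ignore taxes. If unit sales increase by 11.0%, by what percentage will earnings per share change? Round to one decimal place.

At 146,540 units, contribution = 146,540 × €65.10 = €9,539,754.00.
Subtracting fixed costs: EBIT = €9,539,754.00 − €3,092,500 = €6,447,254.00.
After interest of €3,289,998.00, pre-tax earnings = €3,157,256.00.
Degree of combined leverage = contribution ÷ (EBIT − I) = €9,539,754.00 ÷ €3,157,256.00 = 3.0215.
%ΔEPS = DCL × %ΔSales = 3.0215 × +11.0% = +33.2%.

+33.2%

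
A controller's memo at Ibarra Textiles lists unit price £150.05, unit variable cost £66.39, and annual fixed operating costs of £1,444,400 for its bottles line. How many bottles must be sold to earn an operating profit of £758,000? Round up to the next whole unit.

26,326 bottles

Each unit contributes £150.05 − £66.39 = £83.66.
Need Q such that Q × £83.66 − £1,444,400 = £758,000, i.e. Q = £2,202,400 / £83.66 = 26,325.60 → 26,326.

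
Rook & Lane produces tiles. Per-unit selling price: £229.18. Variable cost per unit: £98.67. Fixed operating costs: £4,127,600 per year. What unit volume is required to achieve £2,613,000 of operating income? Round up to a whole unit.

51,649 tiles

Each unit contributes £229.18 − £98.67 = £130.51.
Need Q such that Q × £130.51 − £4,127,600 = £2,613,000, i.e. Q = £6,740,600 / £130.51 = 51,648.15 → 51,649.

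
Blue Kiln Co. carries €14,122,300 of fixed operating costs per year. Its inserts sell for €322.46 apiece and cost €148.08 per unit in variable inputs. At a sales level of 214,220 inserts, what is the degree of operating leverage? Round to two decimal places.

Contribution at this volume is 214,220 × €174.38 = €37,355,683.60.
Subtracting fixed costs: EBIT = €37,355,683.60 − €14,122,300 = €23,233,383.60.
DOL = contribution ÷ EBIT = €37,355,683.60 ÷ €23,233,383.60 = 1.6078.

1.61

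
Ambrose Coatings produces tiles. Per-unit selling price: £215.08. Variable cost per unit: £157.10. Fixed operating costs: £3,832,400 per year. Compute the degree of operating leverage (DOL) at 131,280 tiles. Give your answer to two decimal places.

At 131,280 units, contribution = 131,280 × £57.98 = £7,611,614.40.
EBIT = £7,611,614.40 − £3,832,400 = £3,779,214.40.
So DOL = total CM / EBIT = £7,611,614.40 / £3,779,214.40 = 2.0141.

2.01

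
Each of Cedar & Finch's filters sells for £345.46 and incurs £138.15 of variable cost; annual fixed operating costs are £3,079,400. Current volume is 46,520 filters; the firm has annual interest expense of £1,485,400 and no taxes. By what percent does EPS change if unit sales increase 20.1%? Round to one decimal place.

+38.2%

At 46,520 units, contribution = 46,520 × £207.31 = £9,644,061.20.
EBIT = £9,644,061.20 − £3,079,400 = £6,564,661.20.
After interest of £1,485,400.00, pre-tax earnings = £5,079,261.20.
Degree of combined leverage = contribution ÷ (EBIT − I) = £9,644,061.20 ÷ £5,079,261.20 = 1.8987.
EPS therefore changes by 1.8987 × (+20.1%) = +38.2%.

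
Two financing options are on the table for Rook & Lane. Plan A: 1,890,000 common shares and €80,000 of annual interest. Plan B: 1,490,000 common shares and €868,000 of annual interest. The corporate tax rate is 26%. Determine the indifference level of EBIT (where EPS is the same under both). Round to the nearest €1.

At indifference, (EBIT − 80,000)(1 − t)/1,890,000 = (EBIT − 868,000)(1 − t)/1,490,000.
The (1 − t) factor cancels: (EBIT − 80,000) × 1,490,000 = (EBIT − 868,000) × 1,890,000.
Solving, EBIT = (868,000·1,890,000 − 80,000·1,490,000) / (1,890,000 − 1,490,000) = 1,521,320,000,000 / 400,000 = 3,803,300.00.

€3,803,300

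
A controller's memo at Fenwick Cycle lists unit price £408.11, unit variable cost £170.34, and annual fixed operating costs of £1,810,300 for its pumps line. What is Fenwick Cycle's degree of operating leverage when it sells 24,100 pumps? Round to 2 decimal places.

At 24,100 units, contribution = 24,100 × £237.77 = £5,730,257.00.
Operating income = contribution − fixed costs = £5,730,257.00 − £1,810,300 = £3,919,957.00.
DOL = contribution ÷ EBIT = £5,730,257.00 ÷ £3,919,957.00 = 1.4618.

1.46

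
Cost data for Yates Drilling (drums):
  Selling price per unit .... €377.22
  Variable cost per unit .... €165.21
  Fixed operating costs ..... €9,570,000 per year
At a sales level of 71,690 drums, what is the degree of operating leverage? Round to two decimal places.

2.70

Contribution at this volume is 71,690 × €212.01 = €15,198,996.90.
EBIT = €15,198,996.90 − €9,570,000 = €5,628,996.90.
Degree of operating leverage = €15,198,996.90 / €5,628,996.90 = 2.7001.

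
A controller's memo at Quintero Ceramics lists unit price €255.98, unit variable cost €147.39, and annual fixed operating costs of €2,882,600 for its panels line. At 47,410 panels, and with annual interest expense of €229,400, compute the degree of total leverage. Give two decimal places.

At 47,410 units, contribution = 47,410 × €108.59 = €5,148,251.90.
EBIT = €5,148,251.90 − €2,882,600 = €2,265,651.90. Interest = €229,400.00.
DOL = €5,148,251.90 ÷ €2,265,651.90 = 2.2723; DFL = €2,265,651.90 ÷ €2,036,251.90 = 1.1127.
Combined leverage = 2.2723 × 1.1127 = 2.5284.

2.53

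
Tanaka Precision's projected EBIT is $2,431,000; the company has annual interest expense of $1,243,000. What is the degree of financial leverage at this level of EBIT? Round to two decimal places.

Annual interest charges come to $1,243,000.00.
DFL = EBIT ÷ (EBIT − I) = $2,431,000 ÷ ($2,431,000 − $1,243,000.00) = $2,431,000 ÷ $1,188,000.00 = 2.0463.

2.05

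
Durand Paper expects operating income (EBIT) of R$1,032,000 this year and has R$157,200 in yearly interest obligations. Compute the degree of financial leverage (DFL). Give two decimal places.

1.18

Annual interest charges come to R$157,200.00.
DFL = EBIT ÷ (EBIT − I) = R$1,032,000 ÷ (R$1,032,000 − R$157,200.00) = R$1,032,000 ÷ R$874,800.00 = 1.1797.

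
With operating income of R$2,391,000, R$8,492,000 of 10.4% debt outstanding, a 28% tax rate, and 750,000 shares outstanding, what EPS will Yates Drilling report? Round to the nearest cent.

R$1.45

Interest = R$883,168.00, so EBT = R$2,391,000 − R$883,168.00 = R$1,507,832.00.
Net income = R$1,507,832.00 × (1 − 0.28) = R$1,085,639.04.
Per share: R$1,085,639.04 / 750,000 shares = R$1.45.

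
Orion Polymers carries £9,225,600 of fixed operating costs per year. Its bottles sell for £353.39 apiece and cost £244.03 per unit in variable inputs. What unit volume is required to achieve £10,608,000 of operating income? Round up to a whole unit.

Each unit contributes £353.39 − £244.03 = £109.36.
Need Q such that Q × £109.36 − £9,225,600 = £10,608,000, i.e. Q = £19,833,600 / £109.36 = 181,360.64 → 181,361.

181,361 bottles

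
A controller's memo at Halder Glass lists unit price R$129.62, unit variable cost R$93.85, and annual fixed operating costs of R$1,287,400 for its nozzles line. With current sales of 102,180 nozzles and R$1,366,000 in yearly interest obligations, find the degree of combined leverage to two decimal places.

At 102,180 units, contribution = 102,180 × R$35.77 = R$3,654,978.60.
Operating income = contribution − fixed costs = R$3,654,978.60 − R$1,287,400 = R$2,367,578.60. Interest = R$1,366,000.00.
DOL = R$3,654,978.60 ÷ R$2,367,578.60 = 1.5438; DFL = R$2,367,578.60 ÷ R$1,001,578.60 = 2.3638.
Combined leverage = 1.5438 × 2.3638 = 3.6492.

3.65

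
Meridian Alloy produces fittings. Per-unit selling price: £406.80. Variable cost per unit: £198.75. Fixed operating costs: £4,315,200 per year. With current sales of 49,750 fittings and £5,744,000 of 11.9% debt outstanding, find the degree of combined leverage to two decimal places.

1.93

Total contribution margin = 49,750 × £208.05 = £10,350,487.50.
EBIT = £10,350,487.50 − £4,315,200 = £6,035,287.50. Interest = £683,536.00, so EBIT − I = £5,351,751.50.
DCL = contribution ÷ (EBIT − I) = £10,350,487.50 ÷ £5,351,751.50 = 1.9340.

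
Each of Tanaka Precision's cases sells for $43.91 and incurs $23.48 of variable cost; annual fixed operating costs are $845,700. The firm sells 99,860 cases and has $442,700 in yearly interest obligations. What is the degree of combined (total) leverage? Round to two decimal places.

2.71

At 99,860 units, contribution = 99,860 × $20.43 = $2,040,139.80.
Subtracting fixed costs: EBIT = $2,040,139.80 − $845,700 = $1,194,439.80. Interest = $442,700.00, so EBIT − I = $751,739.80.
Degree of total leverage = total CM / (EBIT − interest) = $2,040,139.80 / $751,739.80 = 2.7139.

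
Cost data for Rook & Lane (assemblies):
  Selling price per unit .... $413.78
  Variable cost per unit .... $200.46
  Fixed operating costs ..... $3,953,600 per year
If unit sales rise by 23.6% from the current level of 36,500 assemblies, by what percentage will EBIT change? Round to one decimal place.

At 36,500 units, contribution = 36,500 × $213.32 = $7,786,180.00.
EBIT = $7,786,180.00 − $3,953,600 = $3,832,580.00.
So DOL = total CM / EBIT = $7,786,180.00 / $3,832,580.00 = 2.0316.
%ΔEBIT = DOL × %ΔSales = 2.0316 × +23.6% = +47.9%.

+47.9%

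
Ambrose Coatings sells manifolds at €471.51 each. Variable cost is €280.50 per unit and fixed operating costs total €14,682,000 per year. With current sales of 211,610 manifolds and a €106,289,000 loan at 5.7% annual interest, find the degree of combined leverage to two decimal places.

Contribution at this volume is 211,610 × €191.01 = €40,419,626.10.
Subtracting fixed costs: EBIT = €40,419,626.10 − €14,682,000 = €25,737,626.10. Interest = €6,058,473.00, so EBIT − I = €19,679,153.10.
Degree of total leverage = total CM / (EBIT − interest) = €40,419,626.10 / €19,679,153.10 = 2.0539.

2.05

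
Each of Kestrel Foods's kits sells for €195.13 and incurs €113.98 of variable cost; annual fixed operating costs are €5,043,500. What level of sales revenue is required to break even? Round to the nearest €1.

€12,127,396

Contribution margin per unit = €195.13 − €113.98 = €81.15, a CM ratio of €81.15 ÷ €195.13 = 0.4159.
Break-even sales = FC ÷ CM ratio = €5,043,500 × €195.13 / €81.15 = €12,127,396.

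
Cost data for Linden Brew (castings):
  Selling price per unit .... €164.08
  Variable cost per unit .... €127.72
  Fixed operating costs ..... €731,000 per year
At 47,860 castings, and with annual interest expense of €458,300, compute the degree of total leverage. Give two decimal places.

At 47,860 units, contribution = 47,860 × €36.36 = €1,740,189.60.
Subtracting fixed costs: EBIT = €1,740,189.60 − €731,000 = €1,009,189.60. Interest = €458,300.00.
DOL = €1,740,189.60 ÷ €1,009,189.60 = 1.7243; DFL = €1,009,189.60 ÷ €550,889.60 = 1.8319.
DCL = DOL × DFL = 1.7243 × 1.8319 = 3.1587.

3.16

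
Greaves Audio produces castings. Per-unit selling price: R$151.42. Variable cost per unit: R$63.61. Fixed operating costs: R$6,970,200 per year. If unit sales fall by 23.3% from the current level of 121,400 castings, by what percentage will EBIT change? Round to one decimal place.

Contribution at this volume is 121,400 × R$87.81 = R$10,660,134.00.
EBIT = R$10,660,134.00 − R$6,970,200 = R$3,689,934.00.
DOL = contribution ÷ EBIT = R$10,660,134.00 ÷ R$3,689,934.00 = 2.8890.
Operating income changes by 2.8890 × -23.3% = -67.3%.

-67.3%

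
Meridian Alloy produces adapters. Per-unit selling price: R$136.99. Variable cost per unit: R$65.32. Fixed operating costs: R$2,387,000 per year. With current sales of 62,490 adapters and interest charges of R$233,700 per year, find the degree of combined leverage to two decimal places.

2.41

At 62,490 units, contribution = 62,490 × R$71.67 = R$4,478,658.30.
EBIT = R$4,478,658.30 − R$2,387,000 = R$2,091,658.30. Interest = R$233,700.00, so EBIT − I = R$1,857,958.30.
Degree of total leverage = total CM / (EBIT − interest) = R$4,478,658.30 / R$1,857,958.30 = 2.4105.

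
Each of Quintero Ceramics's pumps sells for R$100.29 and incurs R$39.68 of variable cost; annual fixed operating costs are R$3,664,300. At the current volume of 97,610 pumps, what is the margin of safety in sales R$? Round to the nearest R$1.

R$3,726,072

Contribution margin per unit = R$100.29 − R$39.68 = R$60.61. Break-even units = R$3,664,300 ÷ R$60.61 = 60,457.02; break-even revenue = 60,457.02 × R$100.29 = R$6,063,234.57.
Actual sales revenue = 97,610 × R$100.29 = R$9,789,306.90.
Margin of safety = R$9,789,306.90 − R$6,063,234.57 = R$3,726,072.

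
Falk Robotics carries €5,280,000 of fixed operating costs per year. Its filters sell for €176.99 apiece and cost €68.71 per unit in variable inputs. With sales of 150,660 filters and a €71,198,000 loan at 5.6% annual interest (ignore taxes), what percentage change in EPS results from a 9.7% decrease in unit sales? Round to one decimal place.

Total contribution margin = 150,660 × €108.28 = €16,313,464.80.
Operating income = contribution − fixed costs = €16,313,464.80 − €5,280,000 = €11,033,464.80.
After interest of €3,987,088.00, pre-tax earnings = €7,046,376.80.
Degree of combined leverage = contribution ÷ (EBIT − I) = €16,313,464.80 ÷ €7,046,376.80 = 2.3152.
%ΔEPS = DCL × %ΔSales = 2.3152 × -9.7% = -22.5%.

-22.5%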